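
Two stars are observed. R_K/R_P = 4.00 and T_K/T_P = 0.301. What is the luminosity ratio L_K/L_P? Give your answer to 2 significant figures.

From the Stefan–Boltzmann law, L ∝ R²T⁴, so
L_K/L_P = (R_K/R_P)² (T_K/T_P)⁴ = (4.00)² × (0.301)⁴ = 16.00 × 0.008209 = 0.1313.

0.13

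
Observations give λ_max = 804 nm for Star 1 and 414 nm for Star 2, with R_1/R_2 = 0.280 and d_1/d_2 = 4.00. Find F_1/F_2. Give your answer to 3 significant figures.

Wien's law: T_1/T_2 = λ_2/λ_1 = 414/804 = 0.5149.
L_1/L_2 = (R_1/R_2)²(T_1/T_2)⁴ = (0.280)²(0.5149)⁴ = 0.005512.
F_1/F_2 = (L_1/L_2)/(d_1/d_2)² = 0.005512/(4.00)² = 3.445×10^-4.

3.44×10^-4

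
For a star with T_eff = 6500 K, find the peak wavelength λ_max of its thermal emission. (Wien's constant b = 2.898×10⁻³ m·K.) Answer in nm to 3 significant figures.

λ_max = b/T = 2.898×10⁻³ / 6500 = 4.46×10^-7 m = 445.8 nm.

446 nm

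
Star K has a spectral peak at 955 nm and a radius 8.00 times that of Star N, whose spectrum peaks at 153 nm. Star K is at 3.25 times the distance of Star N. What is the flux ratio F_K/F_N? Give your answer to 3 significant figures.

0.00399

Wien's law: T_K/T_N = λ_N/λ_K = 153/955 = 0.1602.
L_K/L_N = (R_K/R_N)²(T_K/T_N)⁴ = (8.00)²(0.1602)⁴ = 0.04216.
F_K/F_N = (L_K/L_N)/(d_K/d_N)² = 0.04216/(3.25)² = 0.003992.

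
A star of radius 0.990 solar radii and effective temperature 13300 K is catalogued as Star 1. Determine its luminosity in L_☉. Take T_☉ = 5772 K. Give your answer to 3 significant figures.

27.6 L_☉

L/L_☉ = (R/R_☉)² (T/T_☉)⁴ = (0.990)² × (13300/5772)⁴
       = 0.9801 × (2.304)⁴ = 0.9801 × 28.19 = 27.63.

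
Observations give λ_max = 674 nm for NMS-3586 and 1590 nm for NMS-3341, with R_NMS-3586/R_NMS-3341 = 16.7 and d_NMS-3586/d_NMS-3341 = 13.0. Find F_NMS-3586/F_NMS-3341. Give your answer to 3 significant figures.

Wien's law: T_NMS-3586/T_NMS-3341 = λ_NMS-3341/λ_NMS-3586 = 1590/674 = 2.359.
L_NMS-3586/L_NMS-3341 = (R_NMS-3586/R_NMS-3341)²(T_NMS-3586/T_NMS-3341)⁴ = (16.7)²(2.359)⁴ = 8637.
F_NMS-3586/F_NMS-3341 = (L_NMS-3586/L_NMS-3341)/(d_NMS-3586/d_NMS-3341)² = 8637/(13.0)² = 51.11.

51.1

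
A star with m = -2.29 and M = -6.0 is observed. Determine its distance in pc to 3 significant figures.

55.2 pc

m − M = 5 log₁₀(d/10 pc)
-2.29 − (-6.0) = 3.71 = 5 log₁₀(d/10)
d = 10 × 10^(3.71/5) = 10 × 10^0.742 = 55.21 pc.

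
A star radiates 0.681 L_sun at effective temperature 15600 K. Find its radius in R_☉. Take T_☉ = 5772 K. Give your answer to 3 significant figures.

0.113 R_☉

R/R_☉ = √(L/L_☉) / (T/T_☉)² = √(0.681) / (2.703)²
       = 0.8252 / 7.305 = 0.1130.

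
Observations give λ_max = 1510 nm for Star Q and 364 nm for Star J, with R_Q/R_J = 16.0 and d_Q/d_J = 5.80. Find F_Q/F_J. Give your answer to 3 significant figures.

Wien's law: T_Q/T_J = λ_J/λ_Q = 364/1510 = 0.2411.
L_Q/L_J = (R_Q/R_J)²(T_Q/T_J)⁴ = (16.0)²(0.2411)⁴ = 0.8644.
F_Q/F_J = (L_Q/L_J)/(d_Q/d_J)² = 0.8644/(5.80)² = 0.02570.

0.0257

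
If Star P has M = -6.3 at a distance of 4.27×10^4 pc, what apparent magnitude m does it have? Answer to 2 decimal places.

11.85

m = M + 5 log₁₀(d/10 pc) = -6.3 + 5 log₁₀(4.27×10^4/10)
  = -6.3 + 5 × 3.630 = -6.3 + 18.15 = 11.85.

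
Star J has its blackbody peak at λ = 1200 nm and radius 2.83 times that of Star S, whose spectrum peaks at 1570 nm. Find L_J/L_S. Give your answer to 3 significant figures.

23.5

Wien's law gives T ∝ 1/λ_max, so T_J/T_S = λ_S/λ_J = 1570/1200 = 1.308.
Then L ∝ R²T⁴ gives L_J/L_S = (2.83)² × (1.308)⁴ = 8.009 × 2.930 = 23.47.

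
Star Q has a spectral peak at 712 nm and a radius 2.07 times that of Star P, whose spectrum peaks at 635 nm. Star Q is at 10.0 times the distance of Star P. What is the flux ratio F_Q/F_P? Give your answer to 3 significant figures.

0.0271

Wien's law: T_Q/T_P = λ_P/λ_Q = 635/712 = 0.8919.
L_Q/L_P = (R_Q/R_P)²(T_Q/T_P)⁴ = (2.07)²(0.8919)⁴ = 2.711.
F_Q/F_P = (L_Q/L_P)/(d_Q/d_P)² = 2.711/(10.0)² = 0.02711.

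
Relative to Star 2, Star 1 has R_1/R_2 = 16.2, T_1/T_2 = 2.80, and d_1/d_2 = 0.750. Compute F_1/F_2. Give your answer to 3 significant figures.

2.87×10^4

L_1/L_2 = (R_1/R_2)²(T_1/T_2)⁴ = (16.2)² × (2.80)⁴ = 1.613×10^4.
F_1/F_2 = (L_1/L_2)/(d_1/d_2)² = 1.613×10^4 / (0.750)² = 2.868×10^4.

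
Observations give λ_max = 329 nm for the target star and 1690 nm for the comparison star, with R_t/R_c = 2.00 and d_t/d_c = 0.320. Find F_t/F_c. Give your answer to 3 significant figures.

2.72×10^4

Wien's law: T_t/T_c = λ_c/λ_t = 1690/329 = 5.137.
L_t/L_c = (R_t/R_c)²(T_t/T_c)⁴ = (2.00)²(5.137)⁴ = 2785.
F_t/F_c = (L_t/L_c)/(d_t/d_c)² = 2785/(0.320)² = 2.720×10^4.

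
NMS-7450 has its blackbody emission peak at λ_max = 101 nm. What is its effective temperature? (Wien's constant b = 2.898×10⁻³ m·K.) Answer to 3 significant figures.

2.87×10^4 K

T = b/λ_max = 2.898×10⁻³ / (101×10⁻⁹) = 2.869×10^4 K.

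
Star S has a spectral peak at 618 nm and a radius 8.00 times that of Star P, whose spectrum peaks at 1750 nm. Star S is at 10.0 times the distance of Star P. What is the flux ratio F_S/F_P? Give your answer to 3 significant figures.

41.2

Wien's law: T_S/T_P = λ_P/λ_S = 1750/618 = 2.832.
L_S/L_P = (R_S/R_P)²(T_S/T_P)⁴ = (8.00)²(2.832)⁴ = 4115.
F_S/F_P = (L_S/L_P)/(d_S/d_P)² = 4115/(10.0)² = 41.15.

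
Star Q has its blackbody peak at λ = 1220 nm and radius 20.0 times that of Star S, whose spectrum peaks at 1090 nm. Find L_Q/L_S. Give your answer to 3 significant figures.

Wien's law gives T ∝ 1/λ_max, so T_Q/T_S = λ_S/λ_Q = 1090/1220 = 0.8934.
Then L ∝ R²T⁴ gives L_Q/L_S = (20.0)² × (0.8934)⁴ = 400.0 × 0.6372 = 254.9.

255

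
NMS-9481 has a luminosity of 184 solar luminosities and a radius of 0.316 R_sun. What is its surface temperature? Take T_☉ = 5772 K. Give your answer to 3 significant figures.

3.78×10^4 K

T/T_☉ = (L/L_☉)^(1/4) / (R/R_☉)^(1/2)
T = 5772 × (184)^(1/4) / √(0.316) = 5772 × 3.683 / 0.5621 = 3.782×10^4 K.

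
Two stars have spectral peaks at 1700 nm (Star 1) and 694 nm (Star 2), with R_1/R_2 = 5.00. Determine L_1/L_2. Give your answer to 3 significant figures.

Wien's law gives T ∝ 1/λ_max, so T_1/T_2 = λ_2/λ_1 = 694/1700 = 0.4082.
Then L ∝ R²T⁴ gives L_1/L_2 = (5.00)² × (0.4082)⁴ = 25.00 × 0.02777 = 0.6944.

0.694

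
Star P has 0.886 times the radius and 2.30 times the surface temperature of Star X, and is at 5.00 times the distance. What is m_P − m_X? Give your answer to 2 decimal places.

L_P/L_X = (0.886)²(2.30)⁴ = 21.97.
F_P/F_X = (L_P/L_X)/(d_P/d_X)² = 21.97/25.00 = 0.8787.
m_P − m_X = −2.5 log₁₀(0.8787) = 0.14.

0.14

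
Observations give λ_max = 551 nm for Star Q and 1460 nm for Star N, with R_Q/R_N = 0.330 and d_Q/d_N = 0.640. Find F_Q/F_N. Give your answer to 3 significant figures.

Wien's law: T_Q/T_N = λ_N/λ_Q = 1460/551 = 2.650.
L_Q/L_N = (R_Q/R_N)²(T_Q/T_N)⁴ = (0.330)²(2.650)⁴ = 5.368.
F_Q/F_N = (L_Q/L_N)/(d_Q/d_N)² = 5.368/(0.640)² = 13.11.

13.1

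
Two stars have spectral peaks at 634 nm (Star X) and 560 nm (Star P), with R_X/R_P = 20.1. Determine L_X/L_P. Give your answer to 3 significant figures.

Wien's law gives T ∝ 1/λ_max, so T_X/T_P = λ_P/λ_X = 560/634 = 0.8833.
Then L ∝ R²T⁴ gives L_X/L_P = (20.1)² × (0.8833)⁴ = 404.0 × 0.6087 = 245.9.

246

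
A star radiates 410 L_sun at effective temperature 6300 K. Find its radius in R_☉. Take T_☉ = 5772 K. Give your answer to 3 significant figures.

17.0 R_☉

R/R_☉ = √(L/L_☉) / (T/T_☉)² = √(410) / (1.091)²
       = 20.25 / 1.191 = 17.00.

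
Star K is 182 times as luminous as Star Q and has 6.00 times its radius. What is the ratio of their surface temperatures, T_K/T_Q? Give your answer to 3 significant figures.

1.50

L ∝ R²T⁴ gives T ∝ (L/R²)^(1/4), so
T_K/T_Q = (182 / 6.00²)^(1/4) = (5.056)^(1/4) = 1.499.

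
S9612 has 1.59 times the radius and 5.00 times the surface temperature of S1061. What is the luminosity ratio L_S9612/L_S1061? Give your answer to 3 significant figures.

From the Stefan–Boltzmann law, L ∝ R²T⁴, so
L_S9612/L_S1061 = (R_S9612/R_S1061)² (T_S9612/T_S1061)⁴ = (1.59)² × (5.00)⁴ = 2.528 × 625.0 = 1580.

1.58×10^3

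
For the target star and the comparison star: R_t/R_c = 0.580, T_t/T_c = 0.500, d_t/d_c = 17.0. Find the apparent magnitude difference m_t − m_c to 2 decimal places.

10.35

L_t/L_c = (0.580)²(0.500)⁴ = 0.02102.
F_t/F_c = (L_t/L_c)/(d_t/d_c)² = 0.02102/289.0 = 7.275×10^-5.
m_t − m_c = −2.5 log₁₀(7.275×10^-5) = 10.35.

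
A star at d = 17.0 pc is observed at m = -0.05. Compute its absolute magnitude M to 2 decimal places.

-1.20

M = m − 5 log₁₀(d/10 pc) = -0.05 − 5 log₁₀(17.0/10)
  = -0.05 − 5 × 0.230 = -0.05 − 1.15 = -1.20.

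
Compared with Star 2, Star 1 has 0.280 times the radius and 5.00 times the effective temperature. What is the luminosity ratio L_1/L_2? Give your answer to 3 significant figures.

From the Stefan–Boltzmann law, L ∝ R²T⁴, so
L_1/L_2 = (R_1/R_2)² (T_1/T_2)⁴ = (0.280)² × (5.00)⁴ = 0.07840 × 625.0 = 49.00.

49.0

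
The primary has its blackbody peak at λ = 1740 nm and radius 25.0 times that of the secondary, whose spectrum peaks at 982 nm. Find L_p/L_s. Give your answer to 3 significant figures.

63.4

Wien's law gives T ∝ 1/λ_max, so T_p/T_s = λ_s/λ_p = 982/1740 = 0.5644.
Then L ∝ R²T⁴ gives L_p/L_s = (25.0)² × (0.5644)⁴ = 625.0 × 0.1014 = 63.41.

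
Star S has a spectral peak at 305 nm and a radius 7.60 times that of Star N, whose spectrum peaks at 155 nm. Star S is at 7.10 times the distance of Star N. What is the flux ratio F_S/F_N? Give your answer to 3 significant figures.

Wien's law: T_S/T_N = λ_N/λ_S = 155/305 = 0.5082.
L_S/L_N = (R_S/R_N)²(T_S/T_N)⁴ = (7.60)²(0.5082)⁴ = 3.853.
F_S/F_N = (L_S/L_N)/(d_S/d_N)² = 3.853/(7.10)² = 0.07643.

0.0764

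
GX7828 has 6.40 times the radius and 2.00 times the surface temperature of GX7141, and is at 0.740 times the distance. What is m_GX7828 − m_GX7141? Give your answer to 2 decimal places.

L_GX7828/L_GX7141 = (6.40)²(2.00)⁴ = 655.4.
F_GX7828/F_GX7141 = (L_GX7828/L_GX7141)/(d_GX7828/d_GX7141)² = 655.4/0.5476 = 1197.
m_GX7828 − m_GX7141 = −2.5 log₁₀(1197) = -7.70.

-7.70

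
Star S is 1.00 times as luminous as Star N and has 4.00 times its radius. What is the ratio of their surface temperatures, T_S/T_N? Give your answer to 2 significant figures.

0.50

L ∝ R²T⁴ gives T ∝ (L/R²)^(1/4), so
T_S/T_N = (1.00 / 4.00²)^(1/4) = (0.06250)^(1/4) = 0.5000.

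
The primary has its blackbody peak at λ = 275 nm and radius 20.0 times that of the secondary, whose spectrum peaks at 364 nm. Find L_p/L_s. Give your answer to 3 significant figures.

Wien's law gives T ∝ 1/λ_max, so T_p/T_s = λ_s/λ_p = 364/275 = 1.324.
Then L ∝ R²T⁴ gives L_p/L_s = (20.0)² × (1.324)⁴ = 400.0 × 3.070 = 1228.

1.23×10^3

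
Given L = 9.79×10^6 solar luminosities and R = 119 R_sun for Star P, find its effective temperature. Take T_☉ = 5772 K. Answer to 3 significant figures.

2.96×10^4 K

T/T_☉ = (L/L_☉)^(1/4) / (R/R_☉)^(1/2)
T = 5772 × (9.79×10^6)^(1/4) / √(119) = 5772 × 55.94 / 10.91 = 2.960×10^4 K.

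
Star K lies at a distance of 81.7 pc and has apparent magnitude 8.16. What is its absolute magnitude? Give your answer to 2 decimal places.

M = m − 5 log₁₀(d/10 pc) = 8.16 − 5 log₁₀(81.7/10)
  = 8.16 − 5 × 0.912 = 8.16 − 4.56 = 3.60.

3.60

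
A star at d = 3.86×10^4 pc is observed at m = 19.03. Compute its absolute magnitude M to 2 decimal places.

M = m − 5 log₁₀(d/10 pc) = 19.03 − 5 log₁₀(3.86×10^4/10)
  = 19.03 − 5 × 3.587 = 19.03 − 17.93 = 1.10.

1.10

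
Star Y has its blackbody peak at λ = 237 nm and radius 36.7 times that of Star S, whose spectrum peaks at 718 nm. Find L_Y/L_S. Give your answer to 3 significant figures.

1.13×10^5

Wien's law gives T ∝ 1/λ_max, so T_Y/T_S = λ_S/λ_Y = 718/237 = 3.030.
Then L ∝ R²T⁴ gives L_Y/L_S = (36.7)² × (3.030)⁴ = 1347 × 84.24 = 1.135×10^5.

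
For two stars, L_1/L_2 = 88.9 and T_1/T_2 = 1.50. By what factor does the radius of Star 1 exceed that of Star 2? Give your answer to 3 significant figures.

L ∝ R²T⁴ gives R ∝ √L / T², so
R_1/R_2 = √(88.9) / (1.50)² = 9.429 / 2.250 = 4.191.

4.19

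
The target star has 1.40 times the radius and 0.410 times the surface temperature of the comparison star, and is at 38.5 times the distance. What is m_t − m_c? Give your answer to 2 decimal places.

L_t/L_c = (1.40)²(0.410)⁴ = 0.05538.
F_t/F_c = (L_t/L_c)/(d_t/d_c)² = 0.05538/1482 = 3.737×10^-5.
m_t − m_c = −2.5 log₁₀(3.737×10^-5) = 11.07.

11.07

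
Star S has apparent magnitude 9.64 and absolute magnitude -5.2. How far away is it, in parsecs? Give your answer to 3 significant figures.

m − M = 5 log₁₀(d/10 pc)
9.64 − (-5.2) = 14.84 = 5 log₁₀(d/10)
d = 10 × 10^(14.84/5) = 10 × 10^2.968 = 9290 pc.

9.29×10^3 pc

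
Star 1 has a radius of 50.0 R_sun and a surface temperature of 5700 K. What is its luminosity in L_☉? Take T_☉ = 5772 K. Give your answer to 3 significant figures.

L/L_☉ = (R/R_☉)² (T/T_☉)⁴ = (50.0)² × (5700/5772)⁴
       = 2500 × (0.9875)⁴ = 2500 × 0.9510 = 2378.

2.38×10^3 L_☉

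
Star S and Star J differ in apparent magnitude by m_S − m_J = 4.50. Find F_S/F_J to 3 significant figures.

0.0158

F_S/F_J = 10^(−(m_S − m_J)/2.5) = 10^(-4.50/2.5) = 10^-1.800 = 0.01585.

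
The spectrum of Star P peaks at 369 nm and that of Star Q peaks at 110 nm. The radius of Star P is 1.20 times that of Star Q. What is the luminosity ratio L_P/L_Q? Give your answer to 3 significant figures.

0.0114

Wien's law gives T ∝ 1/λ_max, so T_P/T_Q = λ_Q/λ_P = 110/369 = 0.2981.
Then L ∝ R²T⁴ gives L_P/L_Q = (1.20)² × (0.2981)⁴ = 1.440 × 0.007897 = 0.01137.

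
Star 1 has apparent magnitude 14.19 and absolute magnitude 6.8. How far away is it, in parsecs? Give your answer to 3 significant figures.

m − M = 5 log₁₀(d/10 pc)
14.19 − (6.8) = 7.39 = 5 log₁₀(d/10)
d = 10 × 10^(7.39/5) = 10 × 10^1.478 = 300.6 pc.

301 pc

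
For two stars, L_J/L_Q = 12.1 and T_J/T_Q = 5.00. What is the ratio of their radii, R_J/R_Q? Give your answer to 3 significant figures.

L ∝ R²T⁴ gives R ∝ √L / T², so
R_J/R_Q = √(12.1) / (5.00)² = 3.479 / 25.00 = 0.1391.

0.139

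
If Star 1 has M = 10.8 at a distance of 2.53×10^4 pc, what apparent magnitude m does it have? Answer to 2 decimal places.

27.82

m = M + 5 log₁₀(d/10 pc) = 10.8 + 5 log₁₀(2.53×10^4/10)
  = 10.8 + 5 × 3.403 = 10.8 + 17.02 = 27.82.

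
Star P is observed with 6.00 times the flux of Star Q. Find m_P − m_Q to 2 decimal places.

m_P − m_Q = −2.5 log₁₀(F_P/F_Q) = −2.5 log₁₀(6.00) = −2.5 × (0.778) = -1.945.

-1.95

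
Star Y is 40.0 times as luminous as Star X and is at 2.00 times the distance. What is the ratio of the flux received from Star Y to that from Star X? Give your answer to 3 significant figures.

F = L/(4πd²), so F_Y/F_X = (L_Y/L_X) / (d_Y/d_X)²
= 40.0 / (2.00)² = 40.0 / 4.000 = 10.00.

10.0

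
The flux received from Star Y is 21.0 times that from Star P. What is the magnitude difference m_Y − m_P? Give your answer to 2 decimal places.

m_Y − m_P = −2.5 log₁₀(F_Y/F_P) = −2.5 log₁₀(21.0) = −2.5 × (1.322) = -3.306.

-3.31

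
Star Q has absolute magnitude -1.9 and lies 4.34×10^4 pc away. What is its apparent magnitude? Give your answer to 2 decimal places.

m = M + 5 log₁₀(d/10 pc) = -1.9 + 5 log₁₀(4.34×10^4/10)
  = -1.9 + 5 × 3.637 = -1.9 + 18.19 = 16.29.

16.29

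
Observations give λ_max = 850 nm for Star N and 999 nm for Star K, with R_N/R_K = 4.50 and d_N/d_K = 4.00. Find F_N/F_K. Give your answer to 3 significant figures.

2.41

Wien's law: T_N/T_K = λ_K/λ_N = 999/850 = 1.175.
L_N/L_K = (R_N/R_K)²(T_N/T_K)⁴ = (4.50)²(1.175)⁴ = 38.64.
F_N/F_K = (L_N/L_K)/(d_N/d_K)² = 38.64/(4.00)² = 2.415.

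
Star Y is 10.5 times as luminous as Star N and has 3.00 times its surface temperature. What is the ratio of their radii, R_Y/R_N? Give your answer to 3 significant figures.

L ∝ R²T⁴ gives R ∝ √L / T², so
R_Y/R_N = √(10.5) / (3.00)² = 3.240 / 9.000 = 0.3600.

0.360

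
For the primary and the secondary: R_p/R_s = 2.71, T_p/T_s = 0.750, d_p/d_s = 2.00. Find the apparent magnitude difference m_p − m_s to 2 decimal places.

L_p/L_s = (2.71)²(0.750)⁴ = 2.324.
F_p/F_s = (L_p/L_s)/(d_p/d_s)² = 2.324/4.000 = 0.5809.
m_p − m_s = −2.5 log₁₀(0.5809) = 0.59.

0.59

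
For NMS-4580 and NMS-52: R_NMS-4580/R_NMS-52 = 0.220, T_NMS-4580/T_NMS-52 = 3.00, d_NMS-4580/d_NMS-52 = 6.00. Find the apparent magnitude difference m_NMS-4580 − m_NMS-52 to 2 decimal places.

L_NMS-4580/L_NMS-52 = (0.220)²(3.00)⁴ = 3.920.
F_NMS-4580/F_NMS-52 = (L_NMS-4580/L_NMS-52)/(d_NMS-4580/d_NMS-52)² = 3.920/36.00 = 0.1089.
m_NMS-4580 − m_NMS-52 = −2.5 log₁₀(0.1089) = 2.41.

2.41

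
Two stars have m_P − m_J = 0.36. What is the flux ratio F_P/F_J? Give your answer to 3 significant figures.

0.718

F_P/F_J = 10^(−(m_P − m_J)/2.5) = 10^(-0.36/2.5) = 10^-0.144 = 0.7178.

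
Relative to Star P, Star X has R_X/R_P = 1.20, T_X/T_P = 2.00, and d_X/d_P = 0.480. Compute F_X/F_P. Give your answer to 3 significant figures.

100

L_X/L_P = (R_X/R_P)²(T_X/T_P)⁴ = (1.20)² × (2.00)⁴ = 23.04.
F_X/F_P = (L_X/L_P)/(d_X/d_P)² = 23.04 / (0.480)² = 100.0.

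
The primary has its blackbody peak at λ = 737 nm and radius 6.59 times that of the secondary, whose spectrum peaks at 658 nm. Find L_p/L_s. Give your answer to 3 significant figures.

Wien's law gives T ∝ 1/λ_max, so T_p/T_s = λ_s/λ_p = 658/737 = 0.8928.
Then L ∝ R²T⁴ gives L_p/L_s = (6.59)² × (0.8928)⁴ = 43.43 × 0.6354 = 27.59.

27.6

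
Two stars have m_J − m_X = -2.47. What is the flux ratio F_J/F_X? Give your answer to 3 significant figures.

F_J/F_X = 10^(−(m_J − m_X)/2.5) = 10^(2.47/2.5) = 10^0.988 = 9.727.

9.73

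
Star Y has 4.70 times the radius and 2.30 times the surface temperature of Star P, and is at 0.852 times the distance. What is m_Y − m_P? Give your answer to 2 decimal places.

L_Y/L_P = (4.70)²(2.30)⁴ = 618.2.
F_Y/F_P = (L_Y/L_P)/(d_Y/d_P)² = 618.2/0.7259 = 851.6.
m_Y − m_P = −2.5 log₁₀(851.6) = -7.33.

-7.33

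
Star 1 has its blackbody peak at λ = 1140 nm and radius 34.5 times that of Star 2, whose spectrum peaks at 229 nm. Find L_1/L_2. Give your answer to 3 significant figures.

Wien's law gives T ∝ 1/λ_max, so T_1/T_2 = λ_2/λ_1 = 229/1140 = 0.2009.
Then L ∝ R²T⁴ gives L_1/L_2 = (34.5)² × (0.2009)⁴ = 1190 × 0.001628 = 1.938.

1.94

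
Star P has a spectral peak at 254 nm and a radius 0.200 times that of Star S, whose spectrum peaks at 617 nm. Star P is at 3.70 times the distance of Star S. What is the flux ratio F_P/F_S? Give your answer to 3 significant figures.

0.102

Wien's law: T_P/T_S = λ_S/λ_P = 617/254 = 2.429.
L_P/L_S = (R_P/R_S)²(T_P/T_S)⁴ = (0.200)²(2.429)⁴ = 1.393.
F_P/F_S = (L_P/L_S)/(d_P/d_S)² = 1.393/(3.70)² = 0.1017.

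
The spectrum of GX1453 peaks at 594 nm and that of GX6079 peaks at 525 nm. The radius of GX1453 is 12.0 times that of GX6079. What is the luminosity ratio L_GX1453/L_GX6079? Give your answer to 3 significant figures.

87.9

Wien's law gives T ∝ 1/λ_max, so T_GX1453/T_GX6079 = λ_GX6079/λ_GX1453 = 525/594 = 0.8838.
Then L ∝ R²T⁴ gives L_GX1453/L_GX6079 = (12.0)² × (0.8838)⁴ = 144.0 × 0.6102 = 87.87.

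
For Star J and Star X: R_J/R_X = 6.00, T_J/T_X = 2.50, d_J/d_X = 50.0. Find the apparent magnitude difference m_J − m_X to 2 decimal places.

0.62

L_J/L_X = (6.00)²(2.50)⁴ = 1406.
F_J/F_X = (L_J/L_X)/(d_J/d_X)² = 1406/2500 = 0.5625.
m_J − m_X = −2.5 log₁₀(0.5625) = 0.62.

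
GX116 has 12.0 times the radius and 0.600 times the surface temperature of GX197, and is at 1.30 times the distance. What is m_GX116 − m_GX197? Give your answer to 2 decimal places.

-2.61

L_GX116/L_GX197 = (12.0)²(0.600)⁴ = 18.66.
F_GX116/F_GX197 = (L_GX116/L_GX197)/(d_GX116/d_GX197)² = 18.66/1.690 = 11.04.
m_GX116 − m_GX197 = −2.5 log₁₀(11.04) = -2.61.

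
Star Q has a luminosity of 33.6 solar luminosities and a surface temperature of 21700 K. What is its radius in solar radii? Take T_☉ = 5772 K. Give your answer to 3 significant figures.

R/R_☉ = √(L/L_☉) / (T/T_☉)² = √(33.6) / (3.760)²
       = 5.797 / 14.13 = 0.4101.

0.410 solar radii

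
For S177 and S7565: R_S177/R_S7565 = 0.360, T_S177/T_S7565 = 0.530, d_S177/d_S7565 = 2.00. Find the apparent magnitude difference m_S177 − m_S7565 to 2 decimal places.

L_S177/L_S7565 = (0.360)²(0.530)⁴ = 0.01023.
F_S177/F_S7565 = (L_S177/L_S7565)/(d_S177/d_S7565)² = 0.01023/4.000 = 0.002557.
m_S177 − m_S7565 = −2.5 log₁₀(0.002557) = 6.48.

6.48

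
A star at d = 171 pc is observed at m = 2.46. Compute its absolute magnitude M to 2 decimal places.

M = m − 5 log₁₀(d/10 pc) = 2.46 − 5 log₁₀(171/10)
  = 2.46 − 5 × 1.233 = 2.46 − 6.16 = -3.70.

-3.70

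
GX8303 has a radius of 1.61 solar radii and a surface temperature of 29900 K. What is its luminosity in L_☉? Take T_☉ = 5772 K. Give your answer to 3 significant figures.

L/L_☉ = (R/R_☉)² (T/T_☉)⁴ = (1.61)² × (29900/5772)⁴
       = 2.592 × (5.180)⁴ = 2.592 × 720.1 = 1867.

1.87×10^3 L_☉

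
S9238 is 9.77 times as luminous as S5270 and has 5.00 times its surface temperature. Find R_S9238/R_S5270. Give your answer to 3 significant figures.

0.125

L ∝ R²T⁴ gives R ∝ √L / T², so
R_S9238/R_S5270 = √(9.77) / (5.00)² = 3.126 / 25.00 = 0.1250.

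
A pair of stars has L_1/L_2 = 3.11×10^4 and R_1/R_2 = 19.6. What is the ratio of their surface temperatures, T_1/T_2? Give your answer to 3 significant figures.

L ∝ R²T⁴ gives T ∝ (L/R²)^(1/4), so
T_1/T_2 = (3.11×10^4 / 19.6²)^(1/4) = (80.96)^(1/4) = 3.000.

3.00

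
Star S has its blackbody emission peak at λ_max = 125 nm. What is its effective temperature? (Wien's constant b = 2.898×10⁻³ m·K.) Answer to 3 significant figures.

T = b/λ_max = 2.898×10⁻³ / (125×10⁻⁹) = 2.318×10^4 K.

2.32×10^4 K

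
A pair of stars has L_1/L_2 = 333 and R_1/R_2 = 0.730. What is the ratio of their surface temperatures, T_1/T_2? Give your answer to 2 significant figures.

L ∝ R²T⁴ gives T ∝ (L/R²)^(1/4), so
T_1/T_2 = (333 / 0.730²)^(1/4) = (624.9)^(1/4) = 5.000.

5.0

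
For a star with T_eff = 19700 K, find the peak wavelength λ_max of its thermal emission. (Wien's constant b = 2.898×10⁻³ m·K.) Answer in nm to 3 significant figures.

147 nm

λ_max = b/T = 2.898×10⁻³ / 19700 = 1.47×10^-7 m = 147.1 nm.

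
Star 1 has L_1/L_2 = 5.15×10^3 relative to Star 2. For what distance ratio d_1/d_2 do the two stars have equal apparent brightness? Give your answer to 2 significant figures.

72

Equal flux requires L_1/d_1² = L_2/d_2², so d_1/d_2 = √(L_1/L_2)
= √(5.15×10^3) = 71.76.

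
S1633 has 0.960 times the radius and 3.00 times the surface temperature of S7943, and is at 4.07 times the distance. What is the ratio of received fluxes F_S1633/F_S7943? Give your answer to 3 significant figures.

4.51

L_S1633/L_S7943 = (R_S1633/R_S7943)²(T_S1633/T_S7943)⁴ = (0.960)² × (3.00)⁴ = 74.65.
F_S1633/F_S7943 = (L_S1633/L_S7943)/(d_S1633/d_S7943)² = 74.65 / (4.07)² = 4.506.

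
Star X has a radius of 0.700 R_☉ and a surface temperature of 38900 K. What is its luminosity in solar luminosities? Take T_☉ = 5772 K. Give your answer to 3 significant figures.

1.01×10^3 solar luminosities

L/L_☉ = (R/R_☉)² (T/T_☉)⁴ = (0.700)² × (38900/5772)⁴
       = 0.4900 × (6.739)⁴ = 0.4900 × 2063 = 1011.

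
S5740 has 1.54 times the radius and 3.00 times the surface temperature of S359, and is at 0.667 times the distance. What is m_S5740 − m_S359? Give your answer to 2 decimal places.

-6.59

L_S5740/L_S359 = (1.54)²(3.00)⁴ = 192.1.
F_S5740/F_S359 = (L_S5740/L_S359)/(d_S5740/d_S359)² = 192.1/0.4449 = 431.8.
m_S5740 − m_S359 = −2.5 log₁₀(431.8) = -6.59.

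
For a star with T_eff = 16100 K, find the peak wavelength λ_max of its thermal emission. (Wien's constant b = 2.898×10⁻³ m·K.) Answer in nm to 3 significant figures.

180 nm

λ_max = b/T = 2.898×10⁻³ / 16100 = 1.80×10^-7 m = 180.0 nm.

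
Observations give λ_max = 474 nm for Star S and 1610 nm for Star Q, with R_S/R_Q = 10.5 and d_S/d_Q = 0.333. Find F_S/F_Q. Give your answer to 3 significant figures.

1.32×10^5

Wien's law: T_S/T_Q = λ_Q/λ_S = 1610/474 = 3.397.
L_S/L_Q = (R_S/R_Q)²(T_S/T_Q)⁴ = (10.5)²(3.397)⁴ = 1.467×10^4.
F_S/F_Q = (L_S/L_Q)/(d_S/d_Q)² = 1.467×10^4/(0.333)² = 1.323×10^5.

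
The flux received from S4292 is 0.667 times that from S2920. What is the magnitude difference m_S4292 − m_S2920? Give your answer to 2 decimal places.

m_S4292 − m_S2920 = −2.5 log₁₀(F_S4292/F_S2920) = −2.5 log₁₀(0.667) = −2.5 × (-0.176) = 0.440.

0.44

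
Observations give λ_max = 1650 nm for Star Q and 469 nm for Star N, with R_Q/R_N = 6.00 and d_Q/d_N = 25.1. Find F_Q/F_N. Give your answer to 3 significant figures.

3.73×10^-4

Wien's law: T_Q/T_N = λ_N/λ_Q = 469/1650 = 0.2842.
L_Q/L_N = (R_Q/R_N)²(T_Q/T_N)⁴ = (6.00)²(0.2842)⁴ = 0.2350.
F_Q/F_N = (L_Q/L_N)/(d_Q/d_N)² = 0.2350/(25.1)² = 3.730×10^-4.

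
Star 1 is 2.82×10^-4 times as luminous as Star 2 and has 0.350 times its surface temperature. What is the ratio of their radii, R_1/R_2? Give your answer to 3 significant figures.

0.137

L ∝ R²T⁴ gives R ∝ √L / T², so
R_1/R_2 = √(2.82×10^-4) / (0.350)² = 0.01679 / 0.1225 = 0.1371.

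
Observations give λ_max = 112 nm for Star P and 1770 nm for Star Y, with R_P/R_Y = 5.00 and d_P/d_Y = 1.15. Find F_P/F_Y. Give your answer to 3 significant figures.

1.18×10^6

Wien's law: T_P/T_Y = λ_Y/λ_P = 1770/112 = 15.80.
L_P/L_Y = (R_P/R_Y)²(T_P/T_Y)⁴ = (5.00)²(15.80)⁴ = 1.559×10^6.
F_P/F_Y = (L_P/L_Y)/(d_P/d_Y)² = 1.559×10^6/(1.15)² = 1.179×10^6.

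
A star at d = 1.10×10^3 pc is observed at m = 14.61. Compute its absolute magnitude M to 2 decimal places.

M = m − 5 log₁₀(d/10 pc) = 14.61 − 5 log₁₀(1.10×10^3/10)
  = 14.61 − 5 × 2.041 = 14.61 − 10.21 = 4.40.

4.40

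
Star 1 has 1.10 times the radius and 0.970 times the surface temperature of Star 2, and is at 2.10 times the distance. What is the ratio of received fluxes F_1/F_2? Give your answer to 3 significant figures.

0.243

L_1/L_2 = (R_1/R_2)²(T_1/T_2)⁴ = (1.10)² × (0.970)⁴ = 1.071.
F_1/F_2 = (L_1/L_2)/(d_1/d_2)² = 1.071 / (2.10)² = 0.2429.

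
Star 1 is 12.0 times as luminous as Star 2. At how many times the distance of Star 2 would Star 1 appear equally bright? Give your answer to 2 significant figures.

3.5

Equal flux requires L_1/d_1² = L_2/d_2², so d_1/d_2 = √(L_1/L_2)
= √(12.0) = 3.464.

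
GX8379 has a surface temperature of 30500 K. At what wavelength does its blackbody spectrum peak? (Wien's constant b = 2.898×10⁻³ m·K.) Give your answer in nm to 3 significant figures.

95.0 nm

λ_max = b/T = 2.898×10⁻³ / 30500 = 9.50×10^-8 m = 95.02 nm.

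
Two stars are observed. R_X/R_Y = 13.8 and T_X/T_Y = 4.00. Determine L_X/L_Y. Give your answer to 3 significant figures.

From the Stefan–Boltzmann law, L ∝ R²T⁴, so
L_X/L_Y = (R_X/R_Y)² (T_X/T_Y)⁴ = (13.8)² × (4.00)⁴ = 190.4 × 256.0 = 4.875×10^4.

4.88×10^4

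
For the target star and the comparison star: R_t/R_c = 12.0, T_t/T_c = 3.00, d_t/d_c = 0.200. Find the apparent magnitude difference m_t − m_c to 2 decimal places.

L_t/L_c = (12.0)²(3.00)⁴ = 1.166×10^4.
F_t/F_c = (L_t/L_c)/(d_t/d_c)² = 1.166×10^4/0.04000 = 2.916×10^5.
m_t − m_c = −2.5 log₁₀(2.916×10^5) = -13.66.

-13.66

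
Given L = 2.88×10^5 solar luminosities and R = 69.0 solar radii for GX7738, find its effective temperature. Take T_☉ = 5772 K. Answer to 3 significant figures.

1.61×10^4 K

T/T_☉ = (L/L_☉)^(1/4) / (R/R_☉)^(1/2)
T = 5772 × (2.88×10^5)^(1/4) / √(69.0) = 5772 × 23.17 / 8.307 = 1.610×10^4 K.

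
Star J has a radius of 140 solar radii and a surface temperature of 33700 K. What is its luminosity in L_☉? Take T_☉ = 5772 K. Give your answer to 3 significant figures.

2.28×10^7 L_☉

L/L_☉ = (R/R_☉)² (T/T_☉)⁴ = (140)² × (33700/5772)⁴
       = 1.960×10^4 × (5.839)⁴ = 1.960×10^4 × 1162 = 2.278×10^7.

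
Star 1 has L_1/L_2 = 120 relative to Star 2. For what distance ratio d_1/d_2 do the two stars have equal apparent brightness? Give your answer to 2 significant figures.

Equal flux requires L_1/d_1² = L_2/d_2², so d_1/d_2 = √(L_1/L_2)
= √(120) = 10.95.

11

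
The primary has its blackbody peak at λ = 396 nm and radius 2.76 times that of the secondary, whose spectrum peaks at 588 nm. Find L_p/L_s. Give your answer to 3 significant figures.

Wien's law gives T ∝ 1/λ_max, so T_p/T_s = λ_s/λ_p = 588/396 = 1.485.
Then L ∝ R²T⁴ gives L_p/L_s = (2.76)² × (1.485)⁴ = 7.618 × 4.861 = 37.03.

37.0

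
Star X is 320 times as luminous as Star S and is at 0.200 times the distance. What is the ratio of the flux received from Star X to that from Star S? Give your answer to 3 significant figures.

8.00×10^3

F = L/(4πd²), so F_X/F_S = (L_X/L_S) / (d_X/d_S)²
= 320 / (0.200)² = 320 / 0.04000 = 8000.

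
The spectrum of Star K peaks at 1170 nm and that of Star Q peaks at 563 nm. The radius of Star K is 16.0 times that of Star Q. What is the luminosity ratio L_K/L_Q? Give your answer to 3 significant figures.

13.7

Wien's law gives T ∝ 1/λ_max, so T_K/T_Q = λ_Q/λ_K = 563/1170 = 0.4812.
Then L ∝ R²T⁴ gives L_K/L_Q = (16.0)² × (0.4812)⁴ = 256.0 × 0.05362 = 13.73.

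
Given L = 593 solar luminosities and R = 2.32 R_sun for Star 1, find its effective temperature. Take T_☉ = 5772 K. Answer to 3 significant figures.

T/T_☉ = (L/L_☉)^(1/4) / (R/R_☉)^(1/2)
T = 5772 × (593)^(1/4) / √(2.32) = 5772 × 4.935 / 1.523 = 1.870×10^4 K.

1.87×10^4 K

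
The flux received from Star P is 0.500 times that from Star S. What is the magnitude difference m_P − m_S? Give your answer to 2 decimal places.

0.75

m_P − m_S = −2.5 log₁₀(F_P/F_S) = −2.5 log₁₀(0.500) = −2.5 × (-0.301) = 0.753.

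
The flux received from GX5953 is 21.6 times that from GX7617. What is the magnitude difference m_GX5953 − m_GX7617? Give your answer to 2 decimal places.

-3.34

m_GX5953 − m_GX7617 = −2.5 log₁₀(F_GX5953/F_GX7617) = −2.5 log₁₀(21.6) = −2.5 × (1.334) = -3.336.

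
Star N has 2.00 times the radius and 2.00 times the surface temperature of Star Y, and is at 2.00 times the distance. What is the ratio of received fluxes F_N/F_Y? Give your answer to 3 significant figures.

16.0

L_N/L_Y = (R_N/R_Y)²(T_N/T_Y)⁴ = (2.00)² × (2.00)⁴ = 64.00.
F_N/F_Y = (L_N/L_Y)/(d_N/d_Y)² = 64.00 / (2.00)² = 16.00.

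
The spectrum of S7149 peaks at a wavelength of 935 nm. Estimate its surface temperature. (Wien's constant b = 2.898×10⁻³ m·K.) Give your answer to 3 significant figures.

3.10×10^3 K

T = b/λ_max = 2.898×10⁻³ / (935×10⁻⁹) = 3099 K.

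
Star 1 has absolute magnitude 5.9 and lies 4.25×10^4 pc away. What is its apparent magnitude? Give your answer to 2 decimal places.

m = M + 5 log₁₀(d/10 pc) = 5.9 + 5 log₁₀(4.25×10^4/10)
  = 5.9 + 5 × 3.628 = 5.9 + 18.14 = 24.04.

24.04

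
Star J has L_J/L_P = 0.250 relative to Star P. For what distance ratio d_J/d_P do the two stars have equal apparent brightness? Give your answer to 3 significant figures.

Equal flux requires L_J/d_J² = L_P/d_P², so d_J/d_P = √(L_J/L_P)
= √(0.250) = 0.5000.

0.500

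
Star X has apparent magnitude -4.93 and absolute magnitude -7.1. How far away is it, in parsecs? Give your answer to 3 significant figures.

m − M = 5 log₁₀(d/10 pc)
-4.93 − (-7.1) = 2.17 = 5 log₁₀(d/10)
d = 10 × 10^(2.17/5) = 10 × 10^0.434 = 27.16 pc.

27.2 pc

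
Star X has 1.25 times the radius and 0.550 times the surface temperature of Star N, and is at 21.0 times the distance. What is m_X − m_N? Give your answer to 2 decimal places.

8.72

L_X/L_N = (1.25)²(0.550)⁴ = 0.1430.
F_X/F_N = (L_X/L_N)/(d_X/d_N)² = 0.1430/441.0 = 3.242×10^-4.
m_X − m_N = −2.5 log₁₀(3.242×10^-4) = 8.72.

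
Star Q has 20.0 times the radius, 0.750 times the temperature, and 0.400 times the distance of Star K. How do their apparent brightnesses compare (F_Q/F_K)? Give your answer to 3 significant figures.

L_Q/L_K = (R_Q/R_K)²(T_Q/T_K)⁴ = (20.0)² × (0.750)⁴ = 126.6.
F_Q/F_K = (L_Q/L_K)/(d_Q/d_K)² = 126.6 / (0.400)² = 791.0.

791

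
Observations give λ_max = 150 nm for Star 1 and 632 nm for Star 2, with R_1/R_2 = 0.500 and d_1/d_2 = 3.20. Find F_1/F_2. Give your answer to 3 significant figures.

7.69

Wien's law: T_1/T_2 = λ_2/λ_1 = 632/150 = 4.213.
L_1/L_2 = (R_1/R_2)²(T_1/T_2)⁴ = (0.500)²(4.213)⁴ = 78.78.
F_1/F_2 = (L_1/L_2)/(d_1/d_2)² = 78.78/(3.20)² = 7.694.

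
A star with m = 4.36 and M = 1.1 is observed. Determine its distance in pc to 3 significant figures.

44.9 pc

m − M = 5 log₁₀(d/10 pc)
4.36 − (1.1) = 3.26 = 5 log₁₀(d/10)
d = 10 × 10^(3.26/5) = 10 × 10^0.652 = 44.87 pc.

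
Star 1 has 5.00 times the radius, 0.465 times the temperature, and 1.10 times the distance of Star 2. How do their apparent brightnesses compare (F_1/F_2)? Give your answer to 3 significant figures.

L_1/L_2 = (R_1/R_2)²(T_1/T_2)⁴ = (5.00)² × (0.465)⁴ = 1.169.
F_1/F_2 = (L_1/L_2)/(d_1/d_2)² = 1.169 / (1.10)² = 0.9660.

0.966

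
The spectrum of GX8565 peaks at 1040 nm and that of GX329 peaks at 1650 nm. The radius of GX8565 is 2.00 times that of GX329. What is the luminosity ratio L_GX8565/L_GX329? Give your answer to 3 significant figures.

25.3

Wien's law gives T ∝ 1/λ_max, so T_GX8565/T_GX329 = λ_GX329/λ_GX8565 = 1650/1040 = 1.587.
Then L ∝ R²T⁴ gives L_GX8565/L_GX329 = (2.00)² × (1.587)⁴ = 4.000 × 6.336 = 25.34.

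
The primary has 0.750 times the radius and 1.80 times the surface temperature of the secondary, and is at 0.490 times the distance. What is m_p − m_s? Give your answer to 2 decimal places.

L_p/L_s = (0.750)²(1.80)⁴ = 5.905.
F_p/F_s = (L_p/L_s)/(d_p/d_s)² = 5.905/0.2401 = 24.59.
m_p − m_s = −2.5 log₁₀(24.59) = -3.48.

-3.48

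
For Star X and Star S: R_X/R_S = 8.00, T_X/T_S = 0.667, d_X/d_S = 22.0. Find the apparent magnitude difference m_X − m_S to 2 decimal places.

3.96

L_X/L_S = (8.00)²(0.667)⁴ = 12.67.
F_X/F_S = (L_X/L_S)/(d_X/d_S)² = 12.67/484.0 = 0.02617.
m_X − m_S = −2.5 log₁₀(0.02617) = 3.96.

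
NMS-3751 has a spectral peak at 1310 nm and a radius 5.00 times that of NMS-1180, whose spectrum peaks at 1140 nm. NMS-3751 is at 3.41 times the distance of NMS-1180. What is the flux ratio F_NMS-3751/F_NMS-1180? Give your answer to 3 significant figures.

1.23

Wien's law: T_NMS-3751/T_NMS-1180 = λ_NMS-1180/λ_NMS-3751 = 1140/1310 = 0.8702.
L_NMS-3751/L_NMS-1180 = (R_NMS-3751/R_NMS-1180)²(T_NMS-3751/T_NMS-1180)⁴ = (5.00)²(0.8702)⁴ = 14.34.
F_NMS-3751/F_NMS-1180 = (L_NMS-3751/L_NMS-1180)/(d_NMS-3751/d_NMS-1180)² = 14.34/(3.41)² = 1.233.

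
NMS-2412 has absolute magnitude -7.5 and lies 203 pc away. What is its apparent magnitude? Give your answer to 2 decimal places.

m = M + 5 log₁₀(d/10 pc) = -7.5 + 5 log₁₀(203/10)
  = -7.5 + 5 × 1.307 = -7.5 + 6.54 = -0.96.

-0.96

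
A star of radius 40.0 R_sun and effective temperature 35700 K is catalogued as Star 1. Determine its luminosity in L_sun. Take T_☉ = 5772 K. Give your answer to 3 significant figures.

2.34×10^6 L_sun

L/L_☉ = (R/R_☉)² (T/T_☉)⁴ = (40.0)² × (35700/5772)⁴
       = 1600 × (6.185)⁴ = 1600 × 1463 = 2.341×10^6.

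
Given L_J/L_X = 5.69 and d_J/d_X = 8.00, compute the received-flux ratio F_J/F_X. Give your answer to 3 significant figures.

F = L/(4πd²), so F_J/F_X = (L_J/L_X) / (d_J/d_X)²
= 5.69 / (8.00)² = 5.69 / 64.00 = 0.08891.

0.0889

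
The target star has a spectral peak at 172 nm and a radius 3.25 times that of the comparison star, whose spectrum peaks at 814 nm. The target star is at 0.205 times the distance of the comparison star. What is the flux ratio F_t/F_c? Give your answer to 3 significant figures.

1.26×10^5

Wien's law: T_t/T_c = λ_c/λ_t = 814/172 = 4.733.
L_t/L_c = (R_t/R_c)²(T_t/T_c)⁴ = (3.25)²(4.733)⁴ = 5298.
F_t/F_c = (L_t/L_c)/(d_t/d_c)² = 5298/(0.205)² = 1.261×10^5.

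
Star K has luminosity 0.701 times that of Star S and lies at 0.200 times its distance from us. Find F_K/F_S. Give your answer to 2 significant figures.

F = L/(4πd²), so F_K/F_S = (L_K/L_S) / (d_K/d_S)²
= 0.701 / (0.200)² = 0.701 / 0.04000 = 17.52.

18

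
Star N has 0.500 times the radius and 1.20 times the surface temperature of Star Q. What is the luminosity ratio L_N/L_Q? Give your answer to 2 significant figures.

From the Stefan–Boltzmann law, L ∝ R²T⁴, so
L_N/L_Q = (R_N/R_Q)² (T_N/T_Q)⁴ = (0.500)² × (1.20)⁴ = 0.2500 × 2.074 = 0.5184.

0.52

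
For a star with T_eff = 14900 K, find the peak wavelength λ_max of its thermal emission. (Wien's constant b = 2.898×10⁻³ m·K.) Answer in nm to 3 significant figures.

λ_max = b/T = 2.898×10⁻³ / 14900 = 1.94×10^-7 m = 194.5 nm.

194 nm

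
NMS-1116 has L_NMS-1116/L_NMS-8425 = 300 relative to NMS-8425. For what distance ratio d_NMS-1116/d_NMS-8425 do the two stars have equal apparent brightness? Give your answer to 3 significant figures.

17.3

Equal flux requires L_NMS-1116/d_NMS-1116² = L_NMS-8425/d_NMS-8425², so d_NMS-1116/d_NMS-8425 = √(L_NMS-1116/L_NMS-8425)
= √(300) = 17.32.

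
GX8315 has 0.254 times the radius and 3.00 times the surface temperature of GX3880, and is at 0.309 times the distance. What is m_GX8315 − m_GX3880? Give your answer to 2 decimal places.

-4.35

L_GX8315/L_GX3880 = (0.254)²(3.00)⁴ = 5.226.
F_GX8315/F_GX3880 = (L_GX8315/L_GX3880)/(d_GX8315/d_GX3880)² = 5.226/0.09548 = 54.73.
m_GX8315 − m_GX3880 = −2.5 log₁₀(54.73) = -4.35.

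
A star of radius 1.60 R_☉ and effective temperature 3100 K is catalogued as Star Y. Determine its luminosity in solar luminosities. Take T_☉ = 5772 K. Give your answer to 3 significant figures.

0.213 solar luminosities

L/L_☉ = (R/R_☉)² (T/T_☉)⁴ = (1.60)² × (3100/5772)⁴
       = 2.560 × (0.5371)⁴ = 2.560 × 0.08320 = 0.2130.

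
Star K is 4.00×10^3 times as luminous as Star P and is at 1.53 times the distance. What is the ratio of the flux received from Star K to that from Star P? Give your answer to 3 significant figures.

F = L/(4πd²), so F_K/F_P = (L_K/L_P) / (d_K/d_P)²
= 4.00×10^3 / (1.53)² = 4.00×10^3 / 2.341 = 1709.

1.71×10^3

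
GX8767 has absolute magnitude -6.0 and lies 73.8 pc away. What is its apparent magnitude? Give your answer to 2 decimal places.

m = M + 5 log₁₀(d/10 pc) = -6.0 + 5 log₁₀(73.8/10)
  = -6.0 + 5 × 0.868 = -6.0 + 4.34 = -1.66.

-1.66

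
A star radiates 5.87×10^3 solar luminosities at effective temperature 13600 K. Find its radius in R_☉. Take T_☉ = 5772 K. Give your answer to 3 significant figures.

13.8 R_☉

R/R_☉ = √(L/L_☉) / (T/T_☉)² = √(5.87×10^3) / (2.356)²
       = 76.62 / 5.552 = 13.80.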